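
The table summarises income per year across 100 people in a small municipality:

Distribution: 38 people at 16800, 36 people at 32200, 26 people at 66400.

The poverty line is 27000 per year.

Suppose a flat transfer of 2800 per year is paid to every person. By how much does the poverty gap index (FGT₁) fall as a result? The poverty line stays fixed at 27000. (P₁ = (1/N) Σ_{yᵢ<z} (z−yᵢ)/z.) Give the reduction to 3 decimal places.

Before: below the line — 38×16800; poverty gap index (FGT₁) = 0.14356.
After the 2800 transfer: below the line — 38×19600; poverty gap index (FGT₁) = 0.10415.
Reduction = 0.14356 − 0.10415 = 0.039.

0.039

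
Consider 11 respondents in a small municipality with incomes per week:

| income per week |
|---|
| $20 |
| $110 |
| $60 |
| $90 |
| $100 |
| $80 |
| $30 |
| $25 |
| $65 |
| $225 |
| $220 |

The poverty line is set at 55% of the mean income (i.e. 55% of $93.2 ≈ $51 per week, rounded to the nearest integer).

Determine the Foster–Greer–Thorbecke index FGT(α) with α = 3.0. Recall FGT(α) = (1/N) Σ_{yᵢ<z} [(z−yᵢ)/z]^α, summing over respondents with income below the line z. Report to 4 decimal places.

0.0388

Poor units: $20, $25, $30 (q = 3 of N = 11).
Relative gaps: (51−20)/51 = 0.6078; (51−25)/51 = 0.5098; (51−30)/51 = 0.4118.
Raised to α = 3.0: 0.22458; 0.13250; 0.06981.
Sum = 0.426895; FGT(3.0) = 0.426895 / 11 = 0.0388.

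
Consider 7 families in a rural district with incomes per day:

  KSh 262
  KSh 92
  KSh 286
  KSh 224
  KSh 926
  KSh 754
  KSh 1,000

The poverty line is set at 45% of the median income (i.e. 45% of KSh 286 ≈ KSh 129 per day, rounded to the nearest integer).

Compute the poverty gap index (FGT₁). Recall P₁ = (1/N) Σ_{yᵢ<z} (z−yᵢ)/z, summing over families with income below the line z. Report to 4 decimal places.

Below z: KSh 92 (q = 1 of N = 7).
Normalized shortfalls: (129−92)/129 = 0.2868.
Sum of shortfalls = 0.286822; P₁ averages over all N: 0.286822 / 7 = 0.0410.

0.0410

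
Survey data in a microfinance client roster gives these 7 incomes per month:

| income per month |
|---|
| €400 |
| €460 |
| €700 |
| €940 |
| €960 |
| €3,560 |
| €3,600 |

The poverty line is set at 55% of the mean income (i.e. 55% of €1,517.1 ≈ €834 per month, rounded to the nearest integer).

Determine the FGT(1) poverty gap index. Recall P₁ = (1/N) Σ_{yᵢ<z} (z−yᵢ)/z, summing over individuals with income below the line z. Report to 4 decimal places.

0.1614

Poor units: €400, €460, €700 (q = 3 of N = 7).
Normalized shortfalls: (834−400)/834 = 0.5204; (834−460)/834 = 0.4484; (834−700)/834 = 0.1607.
Sum of shortfalls = 1.129496; P₁ averages over all N: 1.129496 / 7 = 0.1614.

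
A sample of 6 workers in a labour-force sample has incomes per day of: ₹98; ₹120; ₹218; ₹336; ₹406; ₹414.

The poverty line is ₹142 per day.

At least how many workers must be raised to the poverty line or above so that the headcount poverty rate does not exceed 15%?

2

Currently q = 2 of N = 6 are below the line (H = 0.333).
A headcount ratio of at most 15% allows at most ⌊0.15 × 6⌋ = 0 poor workers.
So at least 2 − 0 = 2 must be lifted.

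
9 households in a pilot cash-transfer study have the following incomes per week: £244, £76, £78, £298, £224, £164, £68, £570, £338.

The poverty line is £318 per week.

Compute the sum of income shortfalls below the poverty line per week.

£1,074

Incomes under z: £68, £76, £78, £164, £224, £244, £298 (q = 7 of N = 9).
Individual gaps: 318−68 = 250; 318−76 = 242; 318−78 = 240; 318−164 = 154; 318−224 = 94; 318−244 = 74; 318−298 = 20.
Aggregate gap = £1,074.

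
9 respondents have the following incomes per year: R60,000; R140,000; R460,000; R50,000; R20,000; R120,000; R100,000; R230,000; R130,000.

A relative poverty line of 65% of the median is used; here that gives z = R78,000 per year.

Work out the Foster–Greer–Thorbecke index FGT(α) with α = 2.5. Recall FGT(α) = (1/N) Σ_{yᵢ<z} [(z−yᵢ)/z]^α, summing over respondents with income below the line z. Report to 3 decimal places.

Incomes under z: R20,000, R50,000, R60,000 (q = 3 of N = 9).
Relative gaps: (78000−20000)/78000 = 0.7436; (78000−50000)/78000 = 0.3590; (78000−60000)/78000 = 0.2308.
Raised to α = 2.5: 0.47680; 0.07721; 0.02558.
Sum = 0.579587; FGT(2.5) = 0.579587 / 9 = 0.064.

0.064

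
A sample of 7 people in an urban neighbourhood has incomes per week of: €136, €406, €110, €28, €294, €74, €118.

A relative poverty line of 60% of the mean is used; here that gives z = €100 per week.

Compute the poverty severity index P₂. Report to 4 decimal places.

0.0837

Below z: €28, €74 (q = 2 of N = 7).
Relative gaps: (100−28)/100 = 0.7200; (100−74)/100 = 0.2600.
Squared: 0.5184; 0.0676.
Sum = 0.586000; P₂ = 0.586000 / 7 = 0.0837.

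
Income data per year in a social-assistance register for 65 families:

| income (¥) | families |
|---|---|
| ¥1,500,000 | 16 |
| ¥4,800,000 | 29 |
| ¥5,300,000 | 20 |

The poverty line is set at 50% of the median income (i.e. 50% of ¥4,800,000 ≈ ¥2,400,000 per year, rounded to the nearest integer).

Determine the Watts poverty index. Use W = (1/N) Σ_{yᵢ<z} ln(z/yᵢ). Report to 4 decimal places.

Below the line: 16×¥1,500,000 (q = 16 of N = 65).
Log gaps: ln(2400000/1500000) = 0.4700 (×16).
W = 7.520058 / 65 = 0.1157.

0.1157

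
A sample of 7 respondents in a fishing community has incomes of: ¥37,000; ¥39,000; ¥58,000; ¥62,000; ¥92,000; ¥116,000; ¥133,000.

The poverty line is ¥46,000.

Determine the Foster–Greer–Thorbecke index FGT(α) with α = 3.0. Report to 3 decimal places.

Below z: ¥37,000, ¥39,000 (q = 2 of N = 7).
Shortfall ratios: (46000−37000)/46000 = 0.1957; (46000−39000)/46000 = 0.1522.
Raised to α = 3.0: 0.00749; 0.00352.
Sum = 0.011013; FGT(3.0) = 0.011013 / 7 = 0.002.

0.002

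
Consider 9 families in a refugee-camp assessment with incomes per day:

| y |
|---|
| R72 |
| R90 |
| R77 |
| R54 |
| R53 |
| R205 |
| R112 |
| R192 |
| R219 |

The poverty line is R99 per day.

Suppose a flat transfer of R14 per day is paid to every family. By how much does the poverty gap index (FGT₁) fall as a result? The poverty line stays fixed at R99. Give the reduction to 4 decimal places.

0.0730

Before: below the line — R53, R54, R72, R77, R90; poverty gap index (FGT₁) = 0.167228.
After the R14 transfer: below the line — R67, R68, R86, R91; poverty gap index (FGT₁) = 0.094276.
Reduction = 0.167228 − 0.094276 = 0.0730.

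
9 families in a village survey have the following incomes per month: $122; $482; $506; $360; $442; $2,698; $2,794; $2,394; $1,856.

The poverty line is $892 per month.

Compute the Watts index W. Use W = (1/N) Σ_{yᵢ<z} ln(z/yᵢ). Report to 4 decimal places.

Poor units: $122, $360, $442, $482, $506 (q = 5 of N = 9).
Log shortfalls: ln(892/122) = 1.9894; ln(892/360) = 0.9074; ln(892/442) = 0.7022; ln(892/482) = 0.6155; ln(892/506) = 0.5669.
W = 4.781415 / 9 = 0.5313.

0.5313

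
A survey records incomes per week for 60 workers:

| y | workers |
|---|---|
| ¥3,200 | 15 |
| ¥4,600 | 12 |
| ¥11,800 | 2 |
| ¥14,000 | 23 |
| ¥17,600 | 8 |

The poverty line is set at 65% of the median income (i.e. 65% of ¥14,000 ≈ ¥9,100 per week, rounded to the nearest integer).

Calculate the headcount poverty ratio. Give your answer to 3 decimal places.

0.450

27 of the 60 workers have income below ¥9,100.
H = 27/60 = 0.450.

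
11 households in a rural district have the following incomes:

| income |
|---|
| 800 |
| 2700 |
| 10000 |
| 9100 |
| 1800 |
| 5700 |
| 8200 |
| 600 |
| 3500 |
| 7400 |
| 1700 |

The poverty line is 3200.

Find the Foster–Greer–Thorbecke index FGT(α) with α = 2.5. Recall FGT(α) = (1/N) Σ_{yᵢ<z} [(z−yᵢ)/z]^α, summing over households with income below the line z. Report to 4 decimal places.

0.1244

Poor units: 600, 800, 1700, 1800, 2700 (q = 5 of N = 11).
Shortfall ratios: (3200−600)/3200 = 0.8125; (3200−800)/3200 = 0.7500; (3200−1700)/3200 = 0.4688; (3200−1800)/3200 = 0.4375; (3200−2700)/3200 = 0.1562.
Raised to α = 2.5: 0.59506; 0.48714; 0.15044; 0.12660; 0.00965.
Sum = 1.368886; FGT(2.5) = 1.368886 / 11 = 0.1244.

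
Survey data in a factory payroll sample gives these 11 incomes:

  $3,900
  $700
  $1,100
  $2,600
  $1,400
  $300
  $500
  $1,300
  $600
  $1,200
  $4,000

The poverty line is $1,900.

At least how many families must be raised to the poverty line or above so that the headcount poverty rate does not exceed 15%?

7

8 of the 11 families are poor, so H = 8/11 = 0.727.
A headcount ratio of at most 15% allows at most ⌊0.15 × 11⌋ = 1 poor families.
So at least 8 − 1 = 7 must be lifted.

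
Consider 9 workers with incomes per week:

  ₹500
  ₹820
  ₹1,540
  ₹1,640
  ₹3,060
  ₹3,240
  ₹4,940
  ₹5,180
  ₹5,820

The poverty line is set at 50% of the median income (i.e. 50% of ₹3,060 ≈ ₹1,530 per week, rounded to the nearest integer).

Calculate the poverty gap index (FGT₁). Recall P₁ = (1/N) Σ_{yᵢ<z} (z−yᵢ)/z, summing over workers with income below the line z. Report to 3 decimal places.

0.126

Below the line: ₹500, ₹820 (q = 2 of N = 9).
Relative gaps: (1530−500)/1530 = 0.6732; (1530−820)/1530 = 0.4641.
Sum of shortfalls = 1.137255; P₁ averages over all N: 1.137255 / 9 = 0.126.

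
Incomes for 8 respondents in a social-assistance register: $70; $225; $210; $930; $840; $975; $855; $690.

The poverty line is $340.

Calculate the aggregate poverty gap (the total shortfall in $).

$515

Poor units: $70, $210, $225 (q = 3 of N = 8).
Individual gaps: 340−70 = 270; 340−210 = 130; 340−225 = 115.
Aggregate gap = $515.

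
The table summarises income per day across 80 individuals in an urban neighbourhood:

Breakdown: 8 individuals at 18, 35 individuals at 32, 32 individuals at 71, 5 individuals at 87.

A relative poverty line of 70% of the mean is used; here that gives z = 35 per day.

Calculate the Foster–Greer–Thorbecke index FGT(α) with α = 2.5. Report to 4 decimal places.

Below z: 8×18, 35×32 (q = 43 of N = 80).
Shortfall ratios: (35−18)/35 = 0.4857 (×8); (35−32)/35 = 0.0857 (×35).
Raised to α = 2.5: 0.16442 (×8); 0.00215 (×35).
Sum = 1.390636; FGT(2.5) = 1.390636 / 80 = 0.0174.

0.0174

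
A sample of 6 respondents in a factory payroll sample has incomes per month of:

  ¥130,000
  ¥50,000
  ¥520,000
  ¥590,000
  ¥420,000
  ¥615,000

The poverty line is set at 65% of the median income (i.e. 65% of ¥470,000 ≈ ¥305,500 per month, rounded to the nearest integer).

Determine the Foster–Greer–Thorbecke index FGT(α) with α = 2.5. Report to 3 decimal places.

0.148

Below the line: ¥50,000, ¥130,000 (q = 2 of N = 6).
Normalized shortfalls: (305500−50000)/305500 = 0.8363; (305500−130000)/305500 = 0.5745.
Raised to α = 2.5: 0.63966; 0.25013.
Sum = 0.889789; FGT(2.5) = 0.889789 / 6 = 0.148.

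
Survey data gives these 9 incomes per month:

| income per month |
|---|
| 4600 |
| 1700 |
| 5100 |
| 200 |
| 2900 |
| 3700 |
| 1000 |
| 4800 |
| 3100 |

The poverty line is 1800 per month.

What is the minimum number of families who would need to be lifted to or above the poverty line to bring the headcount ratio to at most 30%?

3 of the 9 families are poor, so H = 3/9 = 0.333.
A headcount ratio of at most 30% allows at most ⌊0.30 × 9⌋ = 2 poor families.
So at least 3 − 2 = 1 must be lifted.

1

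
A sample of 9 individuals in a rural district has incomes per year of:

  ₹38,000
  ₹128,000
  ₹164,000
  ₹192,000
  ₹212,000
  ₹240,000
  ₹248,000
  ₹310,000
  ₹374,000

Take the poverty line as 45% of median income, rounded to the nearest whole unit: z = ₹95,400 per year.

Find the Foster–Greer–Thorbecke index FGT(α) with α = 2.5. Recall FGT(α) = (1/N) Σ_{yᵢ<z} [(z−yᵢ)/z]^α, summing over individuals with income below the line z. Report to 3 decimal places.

0.031

Poor units: ₹38,000 (q = 1 of N = 9).
Shortfall ratios: (95400−38000)/95400 = 0.6017.
Raised to α = 2.5: 0.28081.
Sum = 0.280808; FGT(2.5) = 0.280808 / 9 = 0.031.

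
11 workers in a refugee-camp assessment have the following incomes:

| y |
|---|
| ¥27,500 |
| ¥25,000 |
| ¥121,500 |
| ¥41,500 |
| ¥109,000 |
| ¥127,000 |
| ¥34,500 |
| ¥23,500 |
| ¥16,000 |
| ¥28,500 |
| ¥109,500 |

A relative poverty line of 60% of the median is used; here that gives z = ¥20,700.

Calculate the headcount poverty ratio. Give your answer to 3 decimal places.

0.091

1 of the 11 workers have income below ¥20,700.
H = 1/11 = 0.091.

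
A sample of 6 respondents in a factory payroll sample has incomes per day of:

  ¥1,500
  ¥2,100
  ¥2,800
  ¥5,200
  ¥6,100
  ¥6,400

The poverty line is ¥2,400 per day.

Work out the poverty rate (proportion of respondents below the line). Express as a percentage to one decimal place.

33.3%

2 of the 6 respondents have income below ¥2,400.
H = 2/6 = 33.3%.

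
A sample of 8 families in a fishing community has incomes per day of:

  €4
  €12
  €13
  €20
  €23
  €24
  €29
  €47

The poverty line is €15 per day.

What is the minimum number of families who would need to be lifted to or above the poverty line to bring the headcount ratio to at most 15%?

3 of the 8 families are poor, so H = 3/8 = 0.375.
A headcount ratio of at most 15% allows at most ⌊0.15 × 8⌋ = 1 poor families.
So at least 3 − 1 = 2 must be lifted.

2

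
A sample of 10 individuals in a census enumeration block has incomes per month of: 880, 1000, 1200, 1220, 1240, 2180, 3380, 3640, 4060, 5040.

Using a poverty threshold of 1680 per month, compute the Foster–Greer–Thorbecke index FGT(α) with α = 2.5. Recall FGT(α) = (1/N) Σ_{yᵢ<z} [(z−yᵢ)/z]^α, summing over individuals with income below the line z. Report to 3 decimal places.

0.038

Incomes under z: 880, 1000, 1200, 1220, 1240 (q = 5 of N = 10).
Normalized shortfalls: (1680−880)/1680 = 0.4762; (1680−1000)/1680 = 0.4048; (1680−1200)/1680 = 0.2857; (1680−1220)/1680 = 0.2738; (1680−1240)/1680 = 0.2619.
Raised to α = 2.5: 0.15648; 0.10423; 0.04363; 0.03923; 0.03510.
Sum = 0.378678; FGT(2.5) = 0.378678 / 10 = 0.038.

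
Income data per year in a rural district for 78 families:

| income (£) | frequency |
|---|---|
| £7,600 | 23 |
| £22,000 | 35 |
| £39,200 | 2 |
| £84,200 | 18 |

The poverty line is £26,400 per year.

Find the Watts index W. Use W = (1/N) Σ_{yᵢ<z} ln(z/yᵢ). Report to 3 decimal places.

0.449

Below the line: 23×£7,600, 35×£22,000 (q = 58 of N = 78).
ln(z/y) terms: ln(26400/7600) = 1.2452 (×23); ln(26400/22000) = 0.1823 (×35).
W = 35.021217 / 78 = 0.449.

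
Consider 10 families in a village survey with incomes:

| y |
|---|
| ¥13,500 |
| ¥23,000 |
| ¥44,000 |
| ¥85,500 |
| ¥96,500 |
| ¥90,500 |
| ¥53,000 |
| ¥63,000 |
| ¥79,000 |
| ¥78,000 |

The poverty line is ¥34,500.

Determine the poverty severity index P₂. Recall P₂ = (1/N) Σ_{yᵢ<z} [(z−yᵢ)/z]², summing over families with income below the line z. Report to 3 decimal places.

0.048

Below the line: ¥13,500, ¥23,000 (q = 2 of N = 10).
Normalized shortfalls: (34500−13500)/34500 = 0.6087; (34500−23000)/34500 = 0.3333.
Squared: 0.3705; 0.1111.
Sum = 0.481622; P₂ = 0.481622 / 10 = 0.048.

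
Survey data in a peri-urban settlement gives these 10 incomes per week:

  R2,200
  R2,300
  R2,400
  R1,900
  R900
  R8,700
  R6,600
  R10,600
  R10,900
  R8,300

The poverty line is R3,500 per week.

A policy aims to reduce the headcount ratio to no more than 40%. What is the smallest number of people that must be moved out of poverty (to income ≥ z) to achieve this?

Currently q = 5 of N = 10 are below the line (H = 0.500).
A headcount ratio of at most 40% allows at most ⌊0.40 × 10⌋ = 4 poor people.
So at least 5 − 4 = 1 must be lifted.

1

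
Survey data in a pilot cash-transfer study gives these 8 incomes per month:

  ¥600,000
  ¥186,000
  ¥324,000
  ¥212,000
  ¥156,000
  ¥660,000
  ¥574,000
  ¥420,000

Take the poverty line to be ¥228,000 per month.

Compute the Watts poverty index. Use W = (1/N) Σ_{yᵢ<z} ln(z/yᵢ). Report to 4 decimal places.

0.0820

Below the line: ¥156,000, ¥186,000, ¥212,000 (q = 3 of N = 8).
ln(z/y) terms: ln(228000/156000) = 0.3795; ln(228000/186000) = 0.2036; ln(228000/212000) = 0.0728.
W = 0.655848 / 8 = 0.0820.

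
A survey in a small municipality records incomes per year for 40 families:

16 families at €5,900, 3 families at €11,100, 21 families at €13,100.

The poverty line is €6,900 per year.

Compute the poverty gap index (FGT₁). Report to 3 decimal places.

Below the line: 16×€5,900 (q = 16 of N = 40).
Gap ratios (z−y)/z: (6900−5900)/6900 = 0.1449 (×16).
Sum of shortfalls = 2.318841; P₁ averages over all N: 2.318841 / 40 = 0.058.

0.058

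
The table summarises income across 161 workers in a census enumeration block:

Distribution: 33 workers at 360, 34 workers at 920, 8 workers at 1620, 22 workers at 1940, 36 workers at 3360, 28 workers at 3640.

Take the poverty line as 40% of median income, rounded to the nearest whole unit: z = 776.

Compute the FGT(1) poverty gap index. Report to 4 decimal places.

Below z: 33×360 (q = 33 of N = 161).
Relative gaps: (776−360)/776 = 0.5361 (×33).
Sum of shortfalls = 17.690722; P₁ averages over all N: 17.690722 / 161 = 0.1099.

0.1099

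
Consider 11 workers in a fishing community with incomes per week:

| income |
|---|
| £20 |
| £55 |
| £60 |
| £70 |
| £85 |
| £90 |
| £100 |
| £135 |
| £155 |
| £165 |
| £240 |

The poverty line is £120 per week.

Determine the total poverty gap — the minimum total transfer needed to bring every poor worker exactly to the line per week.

Incomes under z: £20, £55, £60, £70, £85, £90, £100 (q = 7 of N = 11).
Individual gaps: 120−20 = 100; 120−55 = 65; 120−60 = 60; 120−70 = 50; 120−85 = 35; 120−90 = 30; 120−100 = 20.
Aggregate gap = £360.

£360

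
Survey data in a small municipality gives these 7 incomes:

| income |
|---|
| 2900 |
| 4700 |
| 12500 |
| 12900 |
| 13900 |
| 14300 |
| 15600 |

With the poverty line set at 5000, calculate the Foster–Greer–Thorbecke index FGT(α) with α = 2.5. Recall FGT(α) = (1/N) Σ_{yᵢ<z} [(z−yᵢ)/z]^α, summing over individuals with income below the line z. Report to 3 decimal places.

0.016

Below the line: 2900, 4700 (q = 2 of N = 7).
Shortfall ratios: (5000−2900)/5000 = 0.4200; (5000−4700)/5000 = 0.0600.
Raised to α = 2.5: 0.11432; 0.00088.
Sum = 0.115202; FGT(2.5) = 0.115202 / 7 = 0.016.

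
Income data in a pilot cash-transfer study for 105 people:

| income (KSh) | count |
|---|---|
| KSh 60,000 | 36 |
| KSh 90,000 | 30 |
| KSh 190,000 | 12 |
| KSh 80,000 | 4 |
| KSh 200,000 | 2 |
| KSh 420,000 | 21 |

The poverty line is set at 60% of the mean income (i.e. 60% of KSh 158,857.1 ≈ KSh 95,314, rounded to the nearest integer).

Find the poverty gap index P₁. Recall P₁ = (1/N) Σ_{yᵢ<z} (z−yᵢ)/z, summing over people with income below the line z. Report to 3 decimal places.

0.149

Incomes under z: 36×KSh 60,000, 4×KSh 80,000, 30×KSh 90,000 (q = 70 of N = 105).
Shortfall ratios: (95314−60000)/95314 = 0.3705 (×36); (95314−80000)/95314 = 0.1607 (×4); (95314−90000)/95314 = 0.0558 (×30).
Sum of shortfalls = 15.653314; P₁ averages over all N: 15.653314 / 105 = 0.149.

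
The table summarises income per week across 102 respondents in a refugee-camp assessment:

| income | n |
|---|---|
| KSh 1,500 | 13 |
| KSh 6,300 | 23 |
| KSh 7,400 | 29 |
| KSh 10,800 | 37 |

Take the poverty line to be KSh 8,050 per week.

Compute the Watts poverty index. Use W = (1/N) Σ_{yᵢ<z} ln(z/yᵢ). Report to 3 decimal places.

Incomes under z: 13×KSh 1,500, 23×KSh 6,300, 29×KSh 7,400 (q = 65 of N = 102).
Log shortfalls: ln(8050/1500) = 1.6802 (×13); ln(8050/6300) = 0.2451 (×23); ln(8050/7400) = 0.0842 (×29).
W = 29.922078 / 102 = 0.293.

0.293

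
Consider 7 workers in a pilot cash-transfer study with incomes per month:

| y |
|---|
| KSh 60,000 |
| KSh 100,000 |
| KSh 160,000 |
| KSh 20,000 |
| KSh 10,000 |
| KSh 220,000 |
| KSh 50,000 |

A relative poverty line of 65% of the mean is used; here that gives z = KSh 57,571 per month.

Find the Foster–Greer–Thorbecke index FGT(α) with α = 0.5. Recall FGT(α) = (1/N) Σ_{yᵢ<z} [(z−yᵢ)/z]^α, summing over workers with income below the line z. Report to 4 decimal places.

Below z: KSh 10,000, KSh 20,000, KSh 50,000 (q = 3 of N = 7).
Relative gaps: (57571−10000)/57571 = 0.8263; (57571−20000)/57571 = 0.6526; (57571−50000)/57571 = 0.1315.
Raised to α = 0.5: 0.90901; 0.80784; 0.36264.
Sum = 2.079489; FGT(0.5) = 2.079489 / 7 = 0.2971.

0.2971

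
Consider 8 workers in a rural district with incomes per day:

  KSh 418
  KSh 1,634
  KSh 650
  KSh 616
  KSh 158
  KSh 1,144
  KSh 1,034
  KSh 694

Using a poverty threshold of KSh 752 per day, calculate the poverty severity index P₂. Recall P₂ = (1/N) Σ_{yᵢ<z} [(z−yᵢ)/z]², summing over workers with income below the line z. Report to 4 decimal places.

0.1098

Below the line: KSh 158, KSh 418, KSh 616, KSh 650, KSh 694 (q = 5 of N = 8).
Relative gaps: (752−158)/752 = 0.7899; (752−418)/752 = 0.4441; (752−616)/752 = 0.1809; (752−650)/752 = 0.1356; (752−694)/752 = 0.0771.
Squared: 0.6239; 0.1973; 0.0327; 0.0184; 0.0059.
Sum = 0.878254; P₂ = 0.878254 / 8 = 0.1098.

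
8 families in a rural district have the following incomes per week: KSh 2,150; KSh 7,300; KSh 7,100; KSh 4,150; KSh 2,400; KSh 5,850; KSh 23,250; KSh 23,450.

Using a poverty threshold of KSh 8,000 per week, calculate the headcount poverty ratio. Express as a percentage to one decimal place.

6 of the 8 families have income below KSh 8,000.
H = 6/8 = 75.0%.

75.0%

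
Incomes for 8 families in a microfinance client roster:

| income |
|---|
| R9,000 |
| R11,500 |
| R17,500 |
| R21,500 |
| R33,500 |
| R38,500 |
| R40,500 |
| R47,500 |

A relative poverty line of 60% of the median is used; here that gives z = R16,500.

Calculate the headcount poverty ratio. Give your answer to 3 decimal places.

0.250

2 of the 8 families have income below R16,500.
H = 2/8 = 0.250.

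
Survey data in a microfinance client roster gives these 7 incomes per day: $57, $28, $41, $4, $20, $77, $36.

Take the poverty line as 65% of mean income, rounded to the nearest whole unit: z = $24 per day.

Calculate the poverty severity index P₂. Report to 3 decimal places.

Below z: $4, $20 (q = 2 of N = 7).
Relative gaps: (24−4)/24 = 0.8333; (24−20)/24 = 0.1667.
Squared: 0.6944; 0.0278.
Sum = 0.722222; P₂ = 0.722222 / 7 = 0.103.

0.103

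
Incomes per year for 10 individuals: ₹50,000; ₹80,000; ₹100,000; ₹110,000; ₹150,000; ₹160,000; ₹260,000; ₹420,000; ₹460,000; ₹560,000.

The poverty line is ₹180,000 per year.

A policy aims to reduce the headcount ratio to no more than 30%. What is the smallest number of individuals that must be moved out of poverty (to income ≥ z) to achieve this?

3

Currently q = 6 of N = 10 are below the line (H = 0.600).
A headcount ratio of at most 30% allows at most ⌊0.30 × 10⌋ = 3 poor individuals.
So at least 6 − 3 = 3 must be lifted.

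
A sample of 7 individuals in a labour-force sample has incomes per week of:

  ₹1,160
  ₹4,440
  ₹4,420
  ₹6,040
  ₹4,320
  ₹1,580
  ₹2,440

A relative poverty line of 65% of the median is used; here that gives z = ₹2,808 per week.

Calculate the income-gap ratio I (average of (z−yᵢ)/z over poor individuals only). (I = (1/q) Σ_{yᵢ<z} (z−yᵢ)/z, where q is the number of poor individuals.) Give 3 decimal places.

Below z: ₹1,160, ₹1,580, ₹2,440 (q = 3 of N = 7).
Shortfall ratios (z−y)/z: 0.5869, 0.4373, 0.1311; sum = 1.155271.
I averages over the q = 3 poor units only: 1.155271 / 3 = 0.385.

0.385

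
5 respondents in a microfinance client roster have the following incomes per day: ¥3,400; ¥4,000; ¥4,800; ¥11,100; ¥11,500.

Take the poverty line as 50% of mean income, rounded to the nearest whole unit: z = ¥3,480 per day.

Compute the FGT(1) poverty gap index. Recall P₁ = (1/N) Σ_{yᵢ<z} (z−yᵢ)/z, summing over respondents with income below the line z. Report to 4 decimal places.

Poor units: ¥3,400 (q = 1 of N = 5).
Normalized shortfalls: (3480−3400)/3480 = 0.0230.
Σ = 0.022989. Dividing by the full population N = 5 gives P₁ = 0.0046.

0.0046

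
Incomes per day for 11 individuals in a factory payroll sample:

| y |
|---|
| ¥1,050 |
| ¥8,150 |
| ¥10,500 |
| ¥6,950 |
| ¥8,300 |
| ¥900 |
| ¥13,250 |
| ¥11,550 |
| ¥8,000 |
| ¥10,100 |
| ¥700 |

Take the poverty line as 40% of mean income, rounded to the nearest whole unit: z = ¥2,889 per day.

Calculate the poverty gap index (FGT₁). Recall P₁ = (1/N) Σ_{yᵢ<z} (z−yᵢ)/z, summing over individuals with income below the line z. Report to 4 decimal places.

0.1893

Incomes under z: ¥700, ¥900, ¥1,050 (q = 3 of N = 11).
Shortfall ratios: (2889−700)/2889 = 0.7577; (2889−900)/2889 = 0.6885; (2889−1050)/2889 = 0.6366.
Σ = 2.082728. Dividing by the full population N = 11 gives P₁ = 0.1893.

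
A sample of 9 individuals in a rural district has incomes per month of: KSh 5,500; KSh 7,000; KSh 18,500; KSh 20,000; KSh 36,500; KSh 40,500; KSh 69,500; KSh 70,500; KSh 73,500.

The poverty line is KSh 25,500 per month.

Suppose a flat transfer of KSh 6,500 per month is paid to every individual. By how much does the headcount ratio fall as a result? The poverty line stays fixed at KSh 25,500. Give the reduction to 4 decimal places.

Before: below the line — KSh 5,500, KSh 7,000, KSh 18,500, KSh 20,000; headcount ratio = 0.444444.
After the KSh 6,500 transfer: below the line — KSh 12,000, KSh 13,500, KSh 25,000; headcount ratio = 0.333333.
Reduction = 0.444444 − 0.333333 = 0.1111.

0.1111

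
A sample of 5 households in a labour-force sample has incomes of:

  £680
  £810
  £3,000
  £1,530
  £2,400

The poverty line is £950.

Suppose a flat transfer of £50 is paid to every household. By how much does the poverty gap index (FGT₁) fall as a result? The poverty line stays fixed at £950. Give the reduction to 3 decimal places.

0.021

Before: below the line — £680, £810; poverty gap index (FGT₁) = 0.08632.
After the £50 transfer: below the line — £730, £860; poverty gap index (FGT₁) = 0.06526.
Reduction = 0.08632 − 0.06526 = 0.021.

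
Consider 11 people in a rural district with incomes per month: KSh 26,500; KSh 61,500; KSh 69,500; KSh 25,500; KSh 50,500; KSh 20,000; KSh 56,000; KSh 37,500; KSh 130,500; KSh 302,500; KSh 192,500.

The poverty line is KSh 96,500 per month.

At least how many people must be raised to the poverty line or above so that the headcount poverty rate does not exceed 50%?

8 of the 11 people are poor, so H = 8/11 = 0.727.
A headcount ratio of at most 50% allows at most ⌊0.50 × 11⌋ = 5 poor people.
So at least 8 − 5 = 3 must be lifted.

3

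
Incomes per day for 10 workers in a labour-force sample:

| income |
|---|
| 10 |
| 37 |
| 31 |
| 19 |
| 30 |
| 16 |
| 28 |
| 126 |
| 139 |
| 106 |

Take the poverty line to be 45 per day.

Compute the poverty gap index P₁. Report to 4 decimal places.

Below z: 10, 16, 19, 28, 30, 31, 37 (q = 7 of N = 10).
Relative gaps: (45−10)/45 = 0.7778; (45−16)/45 = 0.6444; (45−19)/45 = 0.5778; (45−28)/45 = 0.3778; (45−30)/45 = 0.3333; (45−31)/45 = 0.3111; (45−37)/45 = 0.1778.
Sum of shortfalls = 3.200000; P₁ averages over all N: 3.200000 / 10 = 0.3200.

0.3200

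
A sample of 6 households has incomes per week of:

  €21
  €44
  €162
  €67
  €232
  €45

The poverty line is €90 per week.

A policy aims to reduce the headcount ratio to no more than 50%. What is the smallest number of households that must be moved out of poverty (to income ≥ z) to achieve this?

Currently q = 4 of N = 6 are below the line (H = 0.667).
A headcount ratio of at most 50% allows at most ⌊0.50 × 6⌋ = 3 poor households.
So at least 4 − 3 = 1 must be lifted.

1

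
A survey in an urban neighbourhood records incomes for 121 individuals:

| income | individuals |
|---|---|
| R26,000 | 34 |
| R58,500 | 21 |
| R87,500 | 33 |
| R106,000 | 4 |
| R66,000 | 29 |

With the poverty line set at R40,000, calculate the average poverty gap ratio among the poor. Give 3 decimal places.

0.350

Below the line: 34×R26,000 (q = 34 of N = 121).
Relative gaps: 0.3500 (×34); sum = 11.900000.
The income-gap ratio divides by q (the poor only): 11.900000 / 34 = 0.350.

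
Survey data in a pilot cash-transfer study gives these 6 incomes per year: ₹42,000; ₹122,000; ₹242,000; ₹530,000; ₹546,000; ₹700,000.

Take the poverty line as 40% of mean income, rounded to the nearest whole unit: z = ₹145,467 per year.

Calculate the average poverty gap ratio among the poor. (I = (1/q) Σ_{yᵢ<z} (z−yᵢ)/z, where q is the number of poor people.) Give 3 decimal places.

0.436

Below z: ₹42,000, ₹122,000 (q = 2 of N = 6).
Relative gaps: 0.7113, 0.1613; sum = 0.872597.
I averages over the q = 2 poor units only: 0.872597 / 2 = 0.436.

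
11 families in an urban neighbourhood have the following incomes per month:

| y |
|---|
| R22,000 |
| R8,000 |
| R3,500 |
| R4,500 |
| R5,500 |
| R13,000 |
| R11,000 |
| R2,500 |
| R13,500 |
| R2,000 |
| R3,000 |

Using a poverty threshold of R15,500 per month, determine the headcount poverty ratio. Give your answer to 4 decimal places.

10 of the 11 families have income below R15,500.
H = 10/11 = 0.9091.

0.9091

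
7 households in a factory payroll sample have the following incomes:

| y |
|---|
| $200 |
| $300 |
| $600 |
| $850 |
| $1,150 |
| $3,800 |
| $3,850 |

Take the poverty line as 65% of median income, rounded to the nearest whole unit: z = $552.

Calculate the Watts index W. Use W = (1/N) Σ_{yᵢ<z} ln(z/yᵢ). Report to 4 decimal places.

0.2321

Poor units: $200, $300 (q = 2 of N = 7).
Log gaps: ln(552/200) = 1.0152; ln(552/300) = 0.6098.
W = 1.624996 / 7 = 0.2321.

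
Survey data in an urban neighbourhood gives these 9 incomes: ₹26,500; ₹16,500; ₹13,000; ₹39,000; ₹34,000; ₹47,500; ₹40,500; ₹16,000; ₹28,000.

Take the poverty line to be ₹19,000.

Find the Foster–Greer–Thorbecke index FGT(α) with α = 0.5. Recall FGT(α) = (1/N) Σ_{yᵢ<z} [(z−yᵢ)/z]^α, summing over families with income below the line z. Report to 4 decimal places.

0.1469

Below the line: ₹13,000, ₹16,000, ₹16,500 (q = 3 of N = 9).
Normalized shortfalls: (19000−13000)/19000 = 0.3158; (19000−16000)/19000 = 0.1579; (19000−16500)/19000 = 0.1316.
Raised to α = 0.5: 0.56195; 0.39736; 0.36274.
Sum = 1.322049; FGT(0.5) = 1.322049 / 9 = 0.1469.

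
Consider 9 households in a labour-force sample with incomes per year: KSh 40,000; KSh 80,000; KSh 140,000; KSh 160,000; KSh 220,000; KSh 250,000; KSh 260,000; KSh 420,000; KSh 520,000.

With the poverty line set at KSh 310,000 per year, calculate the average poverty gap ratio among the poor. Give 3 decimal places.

0.470

Below the line: KSh 40,000, KSh 80,000, KSh 140,000, KSh 160,000, KSh 220,000, KSh 250,000, KSh 260,000 (q = 7 of N = 9).
Relative gaps: 0.8710, 0.7419, 0.5484, 0.4839, 0.2903, 0.1935, 0.1613; sum = 3.290323.
The income-gap ratio divides by q (the poor only): 3.290323 / 7 = 0.470.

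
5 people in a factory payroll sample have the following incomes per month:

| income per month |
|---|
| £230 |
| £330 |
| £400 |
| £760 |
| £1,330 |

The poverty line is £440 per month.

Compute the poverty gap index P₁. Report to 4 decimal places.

0.1636

Below the line: £230, £330, £400 (q = 3 of N = 5).
Shortfall ratios: (440−230)/440 = 0.4773; (440−330)/440 = 0.2500; (440−400)/440 = 0.0909.
Sum of shortfalls = 0.818182; P₁ averages over all N: 0.818182 / 5 = 0.1636.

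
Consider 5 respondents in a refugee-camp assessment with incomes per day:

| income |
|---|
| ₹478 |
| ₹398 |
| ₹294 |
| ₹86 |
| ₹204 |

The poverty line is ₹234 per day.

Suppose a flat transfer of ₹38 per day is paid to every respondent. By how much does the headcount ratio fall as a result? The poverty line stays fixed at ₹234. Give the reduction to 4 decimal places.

0.2000

Before: below the line — ₹86, ₹204; headcount ratio = 0.400000.
After the ₹38 transfer: below the line — ₹124; headcount ratio = 0.200000.
Reduction = 0.400000 − 0.200000 = 0.2000.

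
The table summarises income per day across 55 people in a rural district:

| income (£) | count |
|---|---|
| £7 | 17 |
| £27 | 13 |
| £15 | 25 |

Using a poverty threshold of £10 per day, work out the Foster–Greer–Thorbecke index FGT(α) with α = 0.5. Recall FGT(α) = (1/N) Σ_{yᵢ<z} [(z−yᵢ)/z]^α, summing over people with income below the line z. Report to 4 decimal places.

Below z: 17×£7 (q = 17 of N = 55).
Shortfall ratios: (10−7)/10 = 0.3000 (×17).
Raised to α = 0.5: 0.54772 (×17).
Sum = 9.311283; FGT(0.5) = 9.311283 / 55 = 0.1693.

0.1693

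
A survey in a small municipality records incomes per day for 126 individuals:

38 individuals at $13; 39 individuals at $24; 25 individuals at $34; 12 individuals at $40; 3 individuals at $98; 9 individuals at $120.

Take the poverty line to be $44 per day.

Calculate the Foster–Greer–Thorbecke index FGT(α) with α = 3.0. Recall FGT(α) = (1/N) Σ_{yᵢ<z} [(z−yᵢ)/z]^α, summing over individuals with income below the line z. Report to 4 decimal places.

Poor units: 38×$13, 39×$24, 25×$34, 12×$40 (q = 114 of N = 126).
Gap ratios (z−y)/z: (44−13)/44 = 0.7045 (×38); (44−24)/44 = 0.4545 (×39); (44−34)/44 = 0.2273 (×25); (44−40)/44 = 0.0909 (×12).
Raised to α = 3.0: 0.34973 (×38); 0.09391 (×39); 0.01174 (×25); 0.00075 (×12).
Sum = 17.254719; FGT(3.0) = 17.254719 / 126 = 0.1369.

0.1369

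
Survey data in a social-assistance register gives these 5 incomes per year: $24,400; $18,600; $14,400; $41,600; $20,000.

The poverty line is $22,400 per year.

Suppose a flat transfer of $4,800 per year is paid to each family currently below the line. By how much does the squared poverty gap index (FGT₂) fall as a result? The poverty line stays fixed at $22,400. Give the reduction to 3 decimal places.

Before: below the line — $14,400, $18,600, $20,000; squared poverty gap index (FGT₂) = 0.03356.
After the $4,800 transfer: below the line — $19,200; squared poverty gap index (FGT₂) = 0.00408.
Reduction = 0.03356 − 0.00408 = 0.029.

0.029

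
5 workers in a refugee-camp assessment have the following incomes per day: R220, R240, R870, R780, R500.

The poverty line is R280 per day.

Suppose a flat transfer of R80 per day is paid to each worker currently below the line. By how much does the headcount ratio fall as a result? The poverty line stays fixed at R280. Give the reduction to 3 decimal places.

Before: below the line — R220, R240; headcount ratio = 0.40000.
After the R80 transfer: below the line — none; headcount ratio = 0.00000.
Reduction = 0.40000 − 0.00000 = 0.400.

0.400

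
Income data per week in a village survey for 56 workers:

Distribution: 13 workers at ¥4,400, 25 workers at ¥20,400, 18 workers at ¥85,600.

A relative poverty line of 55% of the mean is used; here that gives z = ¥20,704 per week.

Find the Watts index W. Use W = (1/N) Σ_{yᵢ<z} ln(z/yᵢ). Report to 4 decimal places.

0.3661

Incomes under z: 13×¥4,400, 25×¥20,400 (q = 38 of N = 56).
Log shortfalls: ln(20704/4400) = 1.5487 (×13); ln(20704/20400) = 0.0148 (×25).
W = 20.503191 / 56 = 0.3661.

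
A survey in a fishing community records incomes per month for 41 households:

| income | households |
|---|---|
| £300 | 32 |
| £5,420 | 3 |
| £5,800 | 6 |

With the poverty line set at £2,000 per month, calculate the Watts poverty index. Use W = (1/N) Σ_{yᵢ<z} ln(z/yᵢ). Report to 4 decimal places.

1.4807

Poor units: 32×£300 (q = 32 of N = 41).
Log shortfalls: ln(2000/300) = 1.8971 (×32).
W = 60.707840 / 41 = 1.4807.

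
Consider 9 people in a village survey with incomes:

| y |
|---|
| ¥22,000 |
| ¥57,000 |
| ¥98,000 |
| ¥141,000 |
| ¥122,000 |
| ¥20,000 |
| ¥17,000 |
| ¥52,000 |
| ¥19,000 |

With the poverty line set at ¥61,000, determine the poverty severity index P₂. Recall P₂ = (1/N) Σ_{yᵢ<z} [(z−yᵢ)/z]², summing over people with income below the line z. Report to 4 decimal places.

Below z: ¥17,000, ¥19,000, ¥20,000, ¥22,000, ¥52,000, ¥57,000 (q = 6 of N = 9).
Shortfall ratios: (61000−17000)/61000 = 0.7213; (61000−19000)/61000 = 0.6885; (61000−20000)/61000 = 0.6721; (61000−22000)/61000 = 0.6393; (61000−52000)/61000 = 0.1475; (61000−57000)/61000 = 0.0656.
Squared: 0.5203; 0.4741; 0.4518; 0.4088; 0.0218; 0.0043.
Sum = 1.880946; P₂ = 1.880946 / 9 = 0.2090.

0.2090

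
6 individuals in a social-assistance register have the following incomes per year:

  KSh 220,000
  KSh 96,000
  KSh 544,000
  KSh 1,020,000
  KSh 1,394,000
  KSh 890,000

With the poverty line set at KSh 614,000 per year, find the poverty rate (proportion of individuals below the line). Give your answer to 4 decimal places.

0.5000

3 of the 6 individuals have income below KSh 614,000.
H = 3/6 = 0.5000.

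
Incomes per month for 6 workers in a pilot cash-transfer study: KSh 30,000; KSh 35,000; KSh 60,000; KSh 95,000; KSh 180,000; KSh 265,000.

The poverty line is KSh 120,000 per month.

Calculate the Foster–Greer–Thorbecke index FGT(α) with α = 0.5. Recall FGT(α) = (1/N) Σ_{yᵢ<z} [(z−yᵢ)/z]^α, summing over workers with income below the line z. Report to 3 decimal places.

0.479

Below z: KSh 30,000, KSh 35,000, KSh 60,000, KSh 95,000 (q = 4 of N = 6).
Relative gaps: (120000−30000)/120000 = 0.7500; (120000−35000)/120000 = 0.7083; (120000−60000)/120000 = 0.5000; (120000−95000)/120000 = 0.2083.
Raised to α = 0.5: 0.86603; 0.84163; 0.70711; 0.45644.
Sum = 2.871193; FGT(0.5) = 2.871193 / 6 = 0.479.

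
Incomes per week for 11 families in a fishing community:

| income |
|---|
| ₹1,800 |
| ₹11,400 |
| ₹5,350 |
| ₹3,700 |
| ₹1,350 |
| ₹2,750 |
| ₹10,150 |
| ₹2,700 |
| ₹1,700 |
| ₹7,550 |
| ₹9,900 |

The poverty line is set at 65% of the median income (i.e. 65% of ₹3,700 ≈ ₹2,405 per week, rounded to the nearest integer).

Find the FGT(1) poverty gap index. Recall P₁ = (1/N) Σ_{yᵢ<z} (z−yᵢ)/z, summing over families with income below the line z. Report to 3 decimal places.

Below the line: ₹1,350, ₹1,700, ₹1,800 (q = 3 of N = 11).
Gap ratios (z−y)/z: (2405−1350)/2405 = 0.4387; (2405−1700)/2405 = 0.2931; (2405−1800)/2405 = 0.2516.
Sum of shortfalls = 0.983368; P₁ averages over all N: 0.983368 / 11 = 0.089.

0.089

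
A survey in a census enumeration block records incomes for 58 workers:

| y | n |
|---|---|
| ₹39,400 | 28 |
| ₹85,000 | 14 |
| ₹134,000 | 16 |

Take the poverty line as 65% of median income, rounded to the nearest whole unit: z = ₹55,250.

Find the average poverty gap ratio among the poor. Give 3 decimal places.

0.287

Poor units: 28×₹39,400 (q = 28 of N = 58).
Relative gaps: 0.2869 (×28); sum = 8.032579.
The income-gap ratio divides by q (the poor only): 8.032579 / 28 = 0.287.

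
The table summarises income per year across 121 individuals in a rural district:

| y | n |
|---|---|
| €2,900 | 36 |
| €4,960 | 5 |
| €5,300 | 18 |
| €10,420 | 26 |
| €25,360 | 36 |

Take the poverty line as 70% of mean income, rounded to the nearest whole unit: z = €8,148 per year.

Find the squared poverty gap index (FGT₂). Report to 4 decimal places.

0.1479

Below z: 36×€2,900, 5×€4,960, 18×€5,300 (q = 59 of N = 121).
Shortfall ratios: (8148−2900)/8148 = 0.6441 (×36); (8148−4960)/8148 = 0.3913 (×5); (8148−5300)/8148 = 0.3495 (×18).
Squared: 0.4148 (×36); 0.1531 (×5); 0.1222 (×18).
Sum = 17.898968; P₂ = 17.898968 / 121 = 0.1479.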